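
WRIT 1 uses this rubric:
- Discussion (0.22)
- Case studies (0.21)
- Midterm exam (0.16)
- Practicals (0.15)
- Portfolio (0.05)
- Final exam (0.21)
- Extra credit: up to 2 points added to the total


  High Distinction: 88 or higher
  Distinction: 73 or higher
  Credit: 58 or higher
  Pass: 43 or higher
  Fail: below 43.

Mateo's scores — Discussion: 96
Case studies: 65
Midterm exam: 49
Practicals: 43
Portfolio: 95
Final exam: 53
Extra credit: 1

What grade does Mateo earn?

Weighted total:
  Discussion 96 × 0.22 = 21.12
  Case studies 65 × 0.21 = 13.65
  Midterm exam 49 × 0.16 = 7.84
  Practicals 43 × 0.15 = 6.45
  Portfolio 95 × 0.05 = 4.75
  Final exam 53 × 0.21 = 11.13
Sum = 64.94
Extra credit: 64.94 + 1 = 65.94
65.94 is ≥ 58 and < 73 → Credit

Credit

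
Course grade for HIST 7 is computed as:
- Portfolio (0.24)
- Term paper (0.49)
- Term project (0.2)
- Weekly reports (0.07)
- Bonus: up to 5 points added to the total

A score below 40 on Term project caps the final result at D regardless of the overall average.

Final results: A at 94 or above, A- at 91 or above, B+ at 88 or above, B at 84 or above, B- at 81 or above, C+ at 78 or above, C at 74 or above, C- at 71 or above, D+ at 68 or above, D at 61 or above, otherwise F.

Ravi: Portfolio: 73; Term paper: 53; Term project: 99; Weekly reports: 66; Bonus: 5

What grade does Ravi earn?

C-

Term project score 99 ≥ 40: minimum met.
Weighted total:
  Portfolio 73 × 0.24 = 17.52
  Term paper 53 × 0.49 = 25.97
  Term project 99 × 0.2 = 19.8
  Weekly reports 66 × 0.07 = 4.62
Sum = 67.91
Bonus: 67.91 + 5 = 72.91
72.91 is ≥ 71 and < 74 → C-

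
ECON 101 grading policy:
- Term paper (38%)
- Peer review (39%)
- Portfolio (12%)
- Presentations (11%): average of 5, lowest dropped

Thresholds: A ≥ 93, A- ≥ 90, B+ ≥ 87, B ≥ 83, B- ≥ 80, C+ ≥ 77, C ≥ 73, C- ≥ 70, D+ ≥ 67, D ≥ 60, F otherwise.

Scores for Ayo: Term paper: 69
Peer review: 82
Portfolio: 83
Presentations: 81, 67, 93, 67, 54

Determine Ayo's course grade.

C

Presentations: drop 54 → average of remaining 4 = 308/4 = 77
Weighted total:
  Term paper 69 × 0.38 = 26.22
  Peer review 82 × 0.39 = 31.98
  Portfolio 83 × 0.12 = 9.96
  Presentations 77 × 0.11 = 8.47
Sum = 76.63
76.63 is ≥ 73 and < 77 → C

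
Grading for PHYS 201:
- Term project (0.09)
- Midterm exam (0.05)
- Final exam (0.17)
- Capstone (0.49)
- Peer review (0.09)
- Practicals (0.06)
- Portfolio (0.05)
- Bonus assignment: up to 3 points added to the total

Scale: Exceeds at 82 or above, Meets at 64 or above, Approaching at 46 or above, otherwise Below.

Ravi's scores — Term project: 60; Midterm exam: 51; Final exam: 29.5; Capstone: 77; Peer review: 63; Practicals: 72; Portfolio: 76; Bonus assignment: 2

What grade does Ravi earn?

Weighted total:
  Term project 60 × 0.09 = 5.4
  Midterm exam 51 × 0.05 = 2.55
  Final exam 29.5 × 0.17 = 5.015
  Capstone 77 × 0.49 = 37.73
  Peer review 63 × 0.09 = 5.67
  Practicals 72 × 0.06 = 4.32
  Portfolio 76 × 0.05 = 3.8
Sum = 64.485
Bonus assignment: 64.485 + 2 = 66.485
66.485 is ≥ 64 and < 82 → Meets

Meets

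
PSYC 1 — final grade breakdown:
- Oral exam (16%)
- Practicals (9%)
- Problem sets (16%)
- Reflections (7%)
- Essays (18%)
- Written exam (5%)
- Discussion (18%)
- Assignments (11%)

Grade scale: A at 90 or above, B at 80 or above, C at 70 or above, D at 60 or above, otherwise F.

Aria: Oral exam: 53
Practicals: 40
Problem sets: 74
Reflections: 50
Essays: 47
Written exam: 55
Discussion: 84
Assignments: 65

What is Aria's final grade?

Weighted total:
  Oral exam 53 × 0.16 = 8.48
  Practicals 40 × 0.09 = 3.6
  Problem sets 74 × 0.16 = 11.84
  Reflections 50 × 0.07 = 3.5
  Essays 47 × 0.18 = 8.46
  Written exam 55 × 0.05 = 2.75
  Discussion 84 × 0.18 = 15.12
  Assignments 65 × 0.11 = 7.15
Sum = 60.9
60.9 is ≥ 60 and < 70 → D

D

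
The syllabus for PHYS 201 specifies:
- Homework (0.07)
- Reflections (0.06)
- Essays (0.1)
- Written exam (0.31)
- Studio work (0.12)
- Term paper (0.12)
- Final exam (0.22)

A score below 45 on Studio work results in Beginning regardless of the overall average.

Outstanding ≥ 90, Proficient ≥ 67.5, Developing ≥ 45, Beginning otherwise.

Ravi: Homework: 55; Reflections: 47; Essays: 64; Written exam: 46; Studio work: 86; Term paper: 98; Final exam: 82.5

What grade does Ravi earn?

Studio work score 86 ≥ 45: minimum met.
Weighted total:
  Homework 55 × 0.07 = 3.85
  Reflections 47 × 0.06 = 2.82
  Essays 64 × 0.1 = 6.4
  Written exam 46 × 0.31 = 14.26
  Studio work 86 × 0.12 = 10.32
  Term paper 98 × 0.12 = 11.76
  Final exam 82.5 × 0.22 = 18.15
Sum = 67.56
67.56 is ≥ 67.5 and < 90 → Proficient

Proficient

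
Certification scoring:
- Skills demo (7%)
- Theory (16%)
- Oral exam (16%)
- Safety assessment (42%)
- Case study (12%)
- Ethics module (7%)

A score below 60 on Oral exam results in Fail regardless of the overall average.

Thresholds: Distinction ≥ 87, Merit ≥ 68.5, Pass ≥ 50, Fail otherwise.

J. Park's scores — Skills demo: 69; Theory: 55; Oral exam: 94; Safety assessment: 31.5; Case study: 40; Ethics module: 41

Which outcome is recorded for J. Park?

Fail

Oral exam score 94 ≥ 60: minimum met.
Weighted total:
  Skills demo 69 × 0.07 = 4.83
  Theory 55 × 0.16 = 8.8
  Oral exam 94 × 0.16 = 15.04
  Safety assessment 31.5 × 0.42 = 13.23
  Case study 40 × 0.12 = 4.8
  Ethics module 41 × 0.07 = 2.87
Sum = 49.57
49.57 < 50 → Fail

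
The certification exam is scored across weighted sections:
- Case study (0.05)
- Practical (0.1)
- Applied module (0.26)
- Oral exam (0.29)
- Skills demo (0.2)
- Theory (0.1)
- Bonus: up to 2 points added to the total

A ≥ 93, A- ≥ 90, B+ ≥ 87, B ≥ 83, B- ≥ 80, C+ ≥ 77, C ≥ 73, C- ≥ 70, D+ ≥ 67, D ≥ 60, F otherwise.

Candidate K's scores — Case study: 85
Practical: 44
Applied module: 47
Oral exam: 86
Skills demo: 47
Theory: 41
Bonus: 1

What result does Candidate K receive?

D

Weighted total:
  Case study 85 × 0.05 = 4.25
  Practical 44 × 0.1 = 4.4
  Applied module 47 × 0.26 = 12.22
  Oral exam 86 × 0.29 = 24.94
  Skills demo 47 × 0.2 = 9.4
  Theory 41 × 0.1 = 4.1
Sum = 59.31
Bonus: 59.31 + 1 = 60.31
60.31 is ≥ 60 and < 67 → D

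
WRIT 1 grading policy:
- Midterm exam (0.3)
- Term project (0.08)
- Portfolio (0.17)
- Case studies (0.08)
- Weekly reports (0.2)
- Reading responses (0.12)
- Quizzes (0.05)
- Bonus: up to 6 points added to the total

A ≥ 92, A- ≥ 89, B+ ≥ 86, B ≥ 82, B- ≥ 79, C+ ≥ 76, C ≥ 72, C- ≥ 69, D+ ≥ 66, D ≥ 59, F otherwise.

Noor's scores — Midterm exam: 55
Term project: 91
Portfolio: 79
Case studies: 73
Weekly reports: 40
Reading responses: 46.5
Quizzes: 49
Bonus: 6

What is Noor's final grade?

D

Weighted total:
  Midterm exam 55 × 0.3 = 16.5
  Term project 91 × 0.08 = 7.28
  Portfolio 79 × 0.17 = 13.43
  Case studies 73 × 0.08 = 5.84
  Weekly reports 40 × 0.2 = 8
  Reading responses 46.5 × 0.12 = 5.58
  Quizzes 49 × 0.05 = 2.45
Sum = 59.08
Bonus: 59.08 + 6 = 65.08
65.08 is ≥ 59 and < 66 → D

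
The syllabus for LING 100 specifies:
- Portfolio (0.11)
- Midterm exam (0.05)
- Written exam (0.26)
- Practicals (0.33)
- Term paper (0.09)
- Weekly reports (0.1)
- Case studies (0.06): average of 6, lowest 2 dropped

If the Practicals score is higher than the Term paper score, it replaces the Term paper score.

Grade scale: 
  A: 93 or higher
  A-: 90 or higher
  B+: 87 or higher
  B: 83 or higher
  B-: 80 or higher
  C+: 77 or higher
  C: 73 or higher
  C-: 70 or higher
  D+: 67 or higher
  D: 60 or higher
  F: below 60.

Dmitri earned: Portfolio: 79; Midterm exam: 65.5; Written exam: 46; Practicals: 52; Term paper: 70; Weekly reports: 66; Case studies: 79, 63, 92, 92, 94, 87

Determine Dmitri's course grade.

Case studies: drop 63, 79 → average of remaining 4 = 365/4 = 91.25
Practicals (52) ≤ Term paper (70), so Term paper stays at 70.
Weighted total:
  Portfolio 79 × 0.11 = 8.69
  Midterm exam 65.5 × 0.05 = 3.275
  Written exam 46 × 0.26 = 11.96
  Practicals 52 × 0.33 = 17.16
  Term paper 70 × 0.09 = 6.3
  Weekly reports 66 × 0.1 = 6.6
  Case studies 91.25 × 0.06 = 5.475
Sum = 59.46
59.46 < 60 → F

F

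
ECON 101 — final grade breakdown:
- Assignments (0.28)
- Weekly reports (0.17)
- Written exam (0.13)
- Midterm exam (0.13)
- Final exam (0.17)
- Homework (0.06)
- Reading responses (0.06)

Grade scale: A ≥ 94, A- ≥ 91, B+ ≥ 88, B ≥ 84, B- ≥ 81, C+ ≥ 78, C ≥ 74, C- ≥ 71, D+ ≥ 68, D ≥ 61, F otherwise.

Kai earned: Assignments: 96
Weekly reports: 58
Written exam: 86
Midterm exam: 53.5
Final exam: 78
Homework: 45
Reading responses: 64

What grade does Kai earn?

C

Weighted total:
  Assignments 96 × 0.28 = 26.88
  Weekly reports 58 × 0.17 = 9.86
  Written exam 86 × 0.13 = 11.18
  Midterm exam 53.5 × 0.13 = 6.955
  Final exam 78 × 0.17 = 13.26
  Homework 45 × 0.06 = 2.7
  Reading responses 64 × 0.06 = 3.84
Sum = 74.675
74.675 is ≥ 74 and < 78 → C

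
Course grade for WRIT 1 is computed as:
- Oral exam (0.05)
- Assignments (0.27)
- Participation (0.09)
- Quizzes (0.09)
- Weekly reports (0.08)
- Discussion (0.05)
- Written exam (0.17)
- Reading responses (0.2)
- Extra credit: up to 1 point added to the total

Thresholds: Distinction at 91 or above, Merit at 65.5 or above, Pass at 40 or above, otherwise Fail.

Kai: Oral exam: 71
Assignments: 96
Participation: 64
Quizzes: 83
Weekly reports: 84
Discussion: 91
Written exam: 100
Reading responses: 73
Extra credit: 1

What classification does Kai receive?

Weighted total:
  Oral exam 71 × 0.05 = 3.55
  Assignments 96 × 0.27 = 25.92
  Participation 64 × 0.09 = 5.76
  Quizzes 83 × 0.09 = 7.47
  Weekly reports 84 × 0.08 = 6.72
  Discussion 91 × 0.05 = 4.55
  Written exam 100 × 0.17 = 17
  Reading responses 73 × 0.2 = 14.6
Sum = 85.57
Extra credit: 85.57 + 1 = 86.57
86.57 is ≥ 65.5 and < 91 → Merit

Merit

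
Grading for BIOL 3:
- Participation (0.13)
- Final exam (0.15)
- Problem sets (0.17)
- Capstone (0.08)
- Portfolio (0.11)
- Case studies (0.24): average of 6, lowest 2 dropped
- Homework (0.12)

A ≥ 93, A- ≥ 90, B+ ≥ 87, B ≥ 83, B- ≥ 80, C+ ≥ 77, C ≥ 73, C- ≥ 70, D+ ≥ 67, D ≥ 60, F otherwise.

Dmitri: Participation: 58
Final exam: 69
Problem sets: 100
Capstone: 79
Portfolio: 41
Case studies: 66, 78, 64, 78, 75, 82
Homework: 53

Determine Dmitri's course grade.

C-

Case studies: drop 64, 66 → average of remaining 4 = 313/4 = 78.25
Weighted total:
  Participation 58 × 0.13 = 7.54
  Final exam 69 × 0.15 = 10.35
  Problem sets 100 × 0.17 = 17
  Capstone 79 × 0.08 = 6.32
  Portfolio 41 × 0.11 = 4.51
  Case studies 78.25 × 0.24 = 18.78
  Homework 53 × 0.12 = 6.36
Sum = 70.86
70.86 is ≥ 70 and < 73 → C-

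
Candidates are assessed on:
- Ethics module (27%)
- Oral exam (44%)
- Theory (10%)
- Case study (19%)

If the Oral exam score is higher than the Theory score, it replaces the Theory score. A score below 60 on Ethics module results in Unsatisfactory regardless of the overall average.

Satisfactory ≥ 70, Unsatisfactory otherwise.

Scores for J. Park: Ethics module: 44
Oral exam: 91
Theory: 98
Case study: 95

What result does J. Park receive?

Unsatisfactory

Oral exam (91) ≤ Theory (98), so Theory stays at 98.
Ethics module score 44 < 60: minimum not met.
Weighted total:
  Ethics module 44 × 0.27 = 11.88
  Oral exam 91 × 0.44 = 40.04
  Theory 98 × 0.1 = 9.8
  Case study 95 × 0.19 = 18.05
Sum = 79.77
Because the Ethics module minimum was not met, the result is Unsatisfactory.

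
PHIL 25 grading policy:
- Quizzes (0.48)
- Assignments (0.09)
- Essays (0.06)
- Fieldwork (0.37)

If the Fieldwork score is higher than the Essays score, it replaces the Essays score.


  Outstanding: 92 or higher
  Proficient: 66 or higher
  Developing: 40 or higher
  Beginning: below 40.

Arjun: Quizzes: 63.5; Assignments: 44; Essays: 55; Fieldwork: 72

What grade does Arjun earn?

Developing

Fieldwork (72) > Essays (55), so Essays counts as 72.
Weighted total:
  Quizzes 63.5 × 0.48 = 30.48
  Assignments 44 × 0.09 = 3.96
  Essays 72 × 0.06 = 4.32
  Fieldwork 72 × 0.37 = 26.64
Sum = 65.4
65.4 is ≥ 40 and < 66 → Developing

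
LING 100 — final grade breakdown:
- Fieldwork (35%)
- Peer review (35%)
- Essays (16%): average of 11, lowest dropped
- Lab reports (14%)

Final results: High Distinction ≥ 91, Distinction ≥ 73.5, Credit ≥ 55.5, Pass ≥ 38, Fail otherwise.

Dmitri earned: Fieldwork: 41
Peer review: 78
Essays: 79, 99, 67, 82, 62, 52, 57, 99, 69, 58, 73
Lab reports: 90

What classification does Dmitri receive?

Essays: drop 52 → average of remaining 10 = 745/10 = 74.5
Weighted total:
  Fieldwork 41 × 0.35 = 14.35
  Peer review 78 × 0.35 = 27.3
  Essays 74.5 × 0.16 = 11.92
  Lab reports 90 × 0.14 = 12.6
Sum = 66.17
66.17 is ≥ 55.5 and < 73.5 → Credit

Credit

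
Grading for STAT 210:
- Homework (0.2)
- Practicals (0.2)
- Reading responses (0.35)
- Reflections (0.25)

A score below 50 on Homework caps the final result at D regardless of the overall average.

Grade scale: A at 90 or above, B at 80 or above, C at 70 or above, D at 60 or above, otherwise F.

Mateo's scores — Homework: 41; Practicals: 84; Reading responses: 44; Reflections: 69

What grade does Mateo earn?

F

Homework score 41 < 50: minimum not met.
Weighted total:
  Homework 41 × 0.2 = 8.2
  Practicals 84 × 0.2 = 16.8
  Reading responses 44 × 0.35 = 15.4
  Reflections 69 × 0.25 = 17.25
Sum = 57.65
57.65 would be F; cap at D applies → F.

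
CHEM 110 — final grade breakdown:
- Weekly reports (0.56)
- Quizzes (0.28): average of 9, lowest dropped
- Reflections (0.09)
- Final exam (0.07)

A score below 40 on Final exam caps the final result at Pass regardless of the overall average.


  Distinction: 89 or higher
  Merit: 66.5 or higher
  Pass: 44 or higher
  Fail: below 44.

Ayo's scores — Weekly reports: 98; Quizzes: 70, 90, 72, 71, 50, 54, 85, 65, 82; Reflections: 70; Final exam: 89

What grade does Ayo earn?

Merit

Quizzes: drop 50 → average of remaining 8 = 589/8 = 73.625
Final exam score 89 ≥ 40: minimum met.
Weighted total:
  Weekly reports 98 × 0.56 = 54.88
  Quizzes 73.625 × 0.28 = 20.615
  Reflections 70 × 0.09 = 6.3
  Final exam 89 × 0.07 = 6.23
Sum = 88.025
88.025 is ≥ 66.5 and < 89 → Merit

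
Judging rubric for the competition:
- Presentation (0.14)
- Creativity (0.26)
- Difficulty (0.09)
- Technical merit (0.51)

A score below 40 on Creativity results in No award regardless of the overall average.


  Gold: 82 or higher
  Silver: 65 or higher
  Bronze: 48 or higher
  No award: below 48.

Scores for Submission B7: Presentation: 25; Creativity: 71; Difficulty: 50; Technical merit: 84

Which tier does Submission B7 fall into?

Silver

Creativity score 71 ≥ 40: minimum met.
Weighted total:
  Presentation 25 × 0.14 = 3.5
  Creativity 71 × 0.26 = 18.46
  Difficulty 50 × 0.09 = 4.5
  Technical merit 84 × 0.51 = 42.84
Sum = 69.3
69.3 is ≥ 65 and < 82 → Silver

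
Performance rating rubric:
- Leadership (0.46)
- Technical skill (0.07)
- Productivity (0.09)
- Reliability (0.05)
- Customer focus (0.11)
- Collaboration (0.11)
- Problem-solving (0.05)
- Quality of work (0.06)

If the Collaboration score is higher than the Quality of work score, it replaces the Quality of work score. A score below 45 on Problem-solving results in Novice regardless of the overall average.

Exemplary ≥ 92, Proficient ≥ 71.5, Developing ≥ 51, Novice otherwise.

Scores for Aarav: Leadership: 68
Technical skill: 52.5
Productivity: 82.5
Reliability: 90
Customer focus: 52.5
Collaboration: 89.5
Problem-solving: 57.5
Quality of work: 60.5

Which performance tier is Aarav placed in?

Collaboration (89.5) > Quality of work (60.5), so Quality of work counts as 89.5.
Problem-solving score 57.5 ≥ 45: minimum met.
Weighted total:
  Leadership 68 × 0.46 = 31.28
  Technical skill 52.5 × 0.07 = 3.675
  Productivity 82.5 × 0.09 = 7.425
  Reliability 90 × 0.05 = 4.5
  Customer focus 52.5 × 0.11 = 5.775
  Collaboration 89.5 × 0.11 = 9.845
  Problem-solving 57.5 × 0.05 = 2.875
  Quality of work 89.5 × 0.06 = 5.37
Sum = 70.745
70.745 is ≥ 51 and < 71.5 → Developing

Developing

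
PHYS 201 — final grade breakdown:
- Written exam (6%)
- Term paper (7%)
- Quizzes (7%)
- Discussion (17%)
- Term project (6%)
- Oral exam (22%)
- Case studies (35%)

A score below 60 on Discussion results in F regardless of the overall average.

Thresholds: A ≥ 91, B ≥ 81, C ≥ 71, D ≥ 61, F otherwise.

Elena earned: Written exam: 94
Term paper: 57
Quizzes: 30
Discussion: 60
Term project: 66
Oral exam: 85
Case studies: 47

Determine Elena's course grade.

D

Discussion score 60 ≥ 60: minimum met.
Weighted total:
  Written exam 94 × 0.06 = 5.64
  Term paper 57 × 0.07 = 3.99
  Quizzes 30 × 0.07 = 2.1
  Discussion 60 × 0.17 = 10.2
  Term project 66 × 0.06 = 3.96
  Oral exam 85 × 0.22 = 18.7
  Case studies 47 × 0.35 = 16.45
Sum = 61.04
61.04 is ≥ 61 and < 71 → D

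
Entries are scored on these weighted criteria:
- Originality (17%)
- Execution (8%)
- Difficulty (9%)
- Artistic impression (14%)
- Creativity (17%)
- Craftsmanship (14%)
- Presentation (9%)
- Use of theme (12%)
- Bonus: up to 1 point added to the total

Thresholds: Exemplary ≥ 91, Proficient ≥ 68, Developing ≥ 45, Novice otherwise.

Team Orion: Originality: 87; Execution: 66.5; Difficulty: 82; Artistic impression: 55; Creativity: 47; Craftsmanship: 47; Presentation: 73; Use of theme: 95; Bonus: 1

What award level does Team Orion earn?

Weighted total:
  Originality 87 × 0.17 = 14.79
  Execution 66.5 × 0.08 = 5.32
  Difficulty 82 × 0.09 = 7.38
  Artistic impression 55 × 0.14 = 7.7
  Creativity 47 × 0.17 = 7.99
  Craftsmanship 47 × 0.14 = 6.58
  Presentation 73 × 0.09 = 6.57
  Use of theme 95 × 0.12 = 11.4
Sum = 67.73
Bonus: 67.73 + 1 = 68.73
68.73 is ≥ 68 and < 91 → Proficient

Proficient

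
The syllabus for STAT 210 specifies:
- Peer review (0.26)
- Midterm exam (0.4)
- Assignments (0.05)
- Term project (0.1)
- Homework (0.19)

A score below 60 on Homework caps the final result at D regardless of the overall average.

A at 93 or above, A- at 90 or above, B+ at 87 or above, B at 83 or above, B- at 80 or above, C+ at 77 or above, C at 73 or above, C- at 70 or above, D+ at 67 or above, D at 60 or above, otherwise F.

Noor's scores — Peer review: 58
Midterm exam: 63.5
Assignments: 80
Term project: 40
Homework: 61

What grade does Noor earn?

Homework score 61 ≥ 60: minimum met.
Weighted total:
  Peer review 58 × 0.26 = 15.08
  Midterm exam 63.5 × 0.4 = 25.4
  Assignments 80 × 0.05 = 4
  Term project 40 × 0.1 = 4
  Homework 61 × 0.19 = 11.59
Sum = 60.07
60.07 is ≥ 60 and < 67 → D

D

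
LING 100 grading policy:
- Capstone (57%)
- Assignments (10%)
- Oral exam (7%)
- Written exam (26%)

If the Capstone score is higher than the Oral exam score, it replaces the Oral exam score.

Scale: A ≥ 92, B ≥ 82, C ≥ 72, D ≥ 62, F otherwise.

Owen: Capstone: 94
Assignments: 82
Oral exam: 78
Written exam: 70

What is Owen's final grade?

Capstone (94) > Oral exam (78), so Oral exam counts as 94.
Weighted total:
  Capstone 94 × 0.57 = 53.58
  Assignments 82 × 0.1 = 8.2
  Oral exam 94 × 0.07 = 6.58
  Written exam 70 × 0.26 = 18.2
Sum = 86.56
86.56 is ≥ 82 and < 92 → B

B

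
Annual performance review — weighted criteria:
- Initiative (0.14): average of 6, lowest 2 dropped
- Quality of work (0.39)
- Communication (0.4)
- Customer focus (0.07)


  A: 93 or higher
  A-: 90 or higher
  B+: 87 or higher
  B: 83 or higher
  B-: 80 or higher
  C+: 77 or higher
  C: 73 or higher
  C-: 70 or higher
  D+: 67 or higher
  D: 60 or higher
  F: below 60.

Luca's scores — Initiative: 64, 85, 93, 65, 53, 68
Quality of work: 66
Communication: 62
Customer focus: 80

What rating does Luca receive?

Initiative: drop 53, 64 → average of remaining 4 = 311/4 = 77.75
Weighted total:
  Initiative 77.75 × 0.14 = 10.885
  Quality of work 66 × 0.39 = 25.74
  Communication 62 × 0.4 = 24.8
  Customer focus 80 × 0.07 = 5.6
Sum = 67.025
67.025 is ≥ 67 and < 70 → D+

D+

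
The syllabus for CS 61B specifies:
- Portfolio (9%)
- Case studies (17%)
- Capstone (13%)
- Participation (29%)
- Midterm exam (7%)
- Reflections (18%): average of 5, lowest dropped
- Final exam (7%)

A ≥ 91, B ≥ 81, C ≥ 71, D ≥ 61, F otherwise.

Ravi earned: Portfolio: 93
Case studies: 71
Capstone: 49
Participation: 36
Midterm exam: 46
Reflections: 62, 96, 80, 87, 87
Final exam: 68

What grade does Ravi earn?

Reflections: drop 62 → average of remaining 4 = 350/4 = 87.5
Weighted total:
  Portfolio 93 × 0.09 = 8.37
  Case studies 71 × 0.17 = 12.07
  Capstone 49 × 0.13 = 6.37
  Participation 36 × 0.29 = 10.44
  Midterm exam 46 × 0.07 = 3.22
  Reflections 87.5 × 0.18 = 15.75
  Final exam 68 × 0.07 = 4.76
Sum = 60.98
60.98 < 61 → F

F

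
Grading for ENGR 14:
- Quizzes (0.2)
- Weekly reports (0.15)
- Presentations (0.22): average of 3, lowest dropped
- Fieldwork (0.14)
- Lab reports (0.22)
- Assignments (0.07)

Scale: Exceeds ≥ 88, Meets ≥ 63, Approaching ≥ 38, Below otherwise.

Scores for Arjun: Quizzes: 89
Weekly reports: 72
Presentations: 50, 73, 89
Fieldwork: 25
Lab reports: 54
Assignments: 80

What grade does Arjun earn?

Presentations: drop 50 → average of remaining 2 = 162/2 = 81
Weighted total:
  Quizzes 89 × 0.2 = 17.8
  Weekly reports 72 × 0.15 = 10.8
  Presentations 81 × 0.22 = 17.82
  Fieldwork 25 × 0.14 = 3.5
  Lab reports 54 × 0.22 = 11.88
  Assignments 80 × 0.07 = 5.6
Sum = 67.4
67.4 is ≥ 63 and < 88 → Meets

Meets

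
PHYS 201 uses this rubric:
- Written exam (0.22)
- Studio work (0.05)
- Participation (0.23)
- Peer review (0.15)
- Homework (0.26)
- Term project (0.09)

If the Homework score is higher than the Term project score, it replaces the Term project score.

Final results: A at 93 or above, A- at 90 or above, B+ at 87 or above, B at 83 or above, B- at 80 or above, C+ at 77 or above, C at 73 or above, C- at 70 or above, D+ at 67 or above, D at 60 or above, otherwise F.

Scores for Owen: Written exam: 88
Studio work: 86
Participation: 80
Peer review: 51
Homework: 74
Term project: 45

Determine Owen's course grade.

Homework (74) > Term project (45), so Term project counts as 74.
Weighted total:
  Written exam 88 × 0.22 = 19.36
  Studio work 86 × 0.05 = 4.3
  Participation 80 × 0.23 = 18.4
  Peer review 51 × 0.15 = 7.65
  Homework 74 × 0.26 = 19.24
  Term project 74 × 0.09 = 6.66
Sum = 75.61
75.61 is ≥ 73 and < 77 → C

C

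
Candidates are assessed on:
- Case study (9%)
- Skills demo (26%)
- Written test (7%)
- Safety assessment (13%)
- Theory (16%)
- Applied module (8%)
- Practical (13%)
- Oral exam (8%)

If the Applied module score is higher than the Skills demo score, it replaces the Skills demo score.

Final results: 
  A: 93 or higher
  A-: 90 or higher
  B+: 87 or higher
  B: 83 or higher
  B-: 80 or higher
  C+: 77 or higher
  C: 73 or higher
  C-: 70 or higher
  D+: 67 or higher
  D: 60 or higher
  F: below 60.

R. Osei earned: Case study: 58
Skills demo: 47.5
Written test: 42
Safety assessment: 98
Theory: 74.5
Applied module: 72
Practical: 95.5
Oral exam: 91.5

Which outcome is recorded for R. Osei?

Applied module (72) > Skills demo (47.5), so Skills demo counts as 72.
Weighted total:
  Case study 58 × 0.09 = 5.22
  Skills demo 72 × 0.26 = 18.72
  Written test 42 × 0.07 = 2.94
  Safety assessment 98 × 0.13 = 12.74
  Theory 74.5 × 0.16 = 11.92
  Applied module 72 × 0.08 = 5.76
  Practical 95.5 × 0.13 = 12.415
  Oral exam 91.5 × 0.08 = 7.32
Sum = 77.035
77.035 is ≥ 77 and < 80 → C+

C+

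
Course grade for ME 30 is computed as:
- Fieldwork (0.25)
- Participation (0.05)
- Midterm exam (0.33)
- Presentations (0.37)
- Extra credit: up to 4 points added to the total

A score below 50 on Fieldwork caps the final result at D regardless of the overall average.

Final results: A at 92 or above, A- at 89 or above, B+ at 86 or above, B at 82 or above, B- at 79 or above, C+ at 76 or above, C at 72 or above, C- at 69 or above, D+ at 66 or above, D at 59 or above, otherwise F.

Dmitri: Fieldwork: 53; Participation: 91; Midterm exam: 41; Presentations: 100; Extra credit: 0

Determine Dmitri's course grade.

Fieldwork score 53 ≥ 50: minimum met.
Weighted total:
  Fieldwork 53 × 0.25 = 13.25
  Participation 91 × 0.05 = 4.55
  Midterm exam 41 × 0.33 = 13.53
  Presentations 100 × 0.37 = 37
Sum = 68.33
Extra credit: 68.33 + 0 = 68.33
68.33 is ≥ 66 and < 69 → D+

D+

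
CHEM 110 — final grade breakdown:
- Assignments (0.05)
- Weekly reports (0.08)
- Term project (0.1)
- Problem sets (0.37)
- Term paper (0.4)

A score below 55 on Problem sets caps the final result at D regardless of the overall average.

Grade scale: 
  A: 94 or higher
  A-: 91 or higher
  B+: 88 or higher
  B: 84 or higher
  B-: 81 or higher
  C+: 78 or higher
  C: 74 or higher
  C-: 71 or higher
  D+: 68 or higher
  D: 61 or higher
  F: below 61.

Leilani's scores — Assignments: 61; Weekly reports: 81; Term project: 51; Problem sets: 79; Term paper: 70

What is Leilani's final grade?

Problem sets score 79 ≥ 55: minimum met.
Weighted total:
  Assignments 61 × 0.05 = 3.05
  Weekly reports 81 × 0.08 = 6.48
  Term project 51 × 0.1 = 5.1
  Problem sets 79 × 0.37 = 29.23
  Term paper 70 × 0.4 = 28
Sum = 71.86
71.86 is ≥ 71 and < 74 → C-

C-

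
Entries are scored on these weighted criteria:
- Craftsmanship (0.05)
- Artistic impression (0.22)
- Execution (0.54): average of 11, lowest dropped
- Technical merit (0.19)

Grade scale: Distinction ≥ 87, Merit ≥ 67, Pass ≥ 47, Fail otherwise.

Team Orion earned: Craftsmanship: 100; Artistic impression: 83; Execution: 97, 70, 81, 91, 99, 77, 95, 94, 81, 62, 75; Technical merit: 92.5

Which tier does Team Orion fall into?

Distinction

Execution: drop 62 → average of remaining 10 = 860/10 = 86
Weighted total:
  Craftsmanship 100 × 0.05 = 5
  Artistic impression 83 × 0.22 = 18.26
  Execution 86 × 0.54 = 46.44
  Technical merit 92.5 × 0.19 = 17.575
Sum = 87.275
87.275 ≥ 87 → Distinction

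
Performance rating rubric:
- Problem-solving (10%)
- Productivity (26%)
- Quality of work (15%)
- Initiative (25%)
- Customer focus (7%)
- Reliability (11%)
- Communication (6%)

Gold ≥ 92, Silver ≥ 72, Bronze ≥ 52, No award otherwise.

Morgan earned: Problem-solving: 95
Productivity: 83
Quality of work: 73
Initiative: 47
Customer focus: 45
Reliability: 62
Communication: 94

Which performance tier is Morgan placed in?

Bronze

Weighted total:
  Problem-solving 95 × 0.1 = 9.5
  Productivity 83 × 0.26 = 21.58
  Quality of work 73 × 0.15 = 10.95
  Initiative 47 × 0.25 = 11.75
  Customer focus 45 × 0.07 = 3.15
  Reliability 62 × 0.11 = 6.82
  Communication 94 × 0.06 = 5.64
Sum = 69.39
69.39 is ≥ 52 and < 72 → Bronze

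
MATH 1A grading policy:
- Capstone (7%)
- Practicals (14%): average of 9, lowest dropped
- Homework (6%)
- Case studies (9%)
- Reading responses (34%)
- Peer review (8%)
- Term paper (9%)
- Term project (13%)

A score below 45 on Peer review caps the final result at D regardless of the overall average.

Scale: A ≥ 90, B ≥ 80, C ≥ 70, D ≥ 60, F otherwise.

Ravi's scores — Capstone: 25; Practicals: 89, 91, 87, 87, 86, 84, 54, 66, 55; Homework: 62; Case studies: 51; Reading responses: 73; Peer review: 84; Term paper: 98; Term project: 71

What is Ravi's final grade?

C

Practicals: drop 54 → average of remaining 8 = 645/8 = 80.625
Peer review score 84 ≥ 45: minimum met.
Weighted total:
  Capstone 25 × 0.07 = 1.75
  Practicals 80.625 × 0.14 = 11.2875
  Homework 62 × 0.06 = 3.72
  Case studies 51 × 0.09 = 4.59
  Reading responses 73 × 0.34 = 24.82
  Peer review 84 × 0.08 = 6.72
  Term paper 98 × 0.09 = 8.82
  Term project 71 × 0.13 = 9.23
Sum = 70.9375
70.9375 is ≥ 70 and < 80 → C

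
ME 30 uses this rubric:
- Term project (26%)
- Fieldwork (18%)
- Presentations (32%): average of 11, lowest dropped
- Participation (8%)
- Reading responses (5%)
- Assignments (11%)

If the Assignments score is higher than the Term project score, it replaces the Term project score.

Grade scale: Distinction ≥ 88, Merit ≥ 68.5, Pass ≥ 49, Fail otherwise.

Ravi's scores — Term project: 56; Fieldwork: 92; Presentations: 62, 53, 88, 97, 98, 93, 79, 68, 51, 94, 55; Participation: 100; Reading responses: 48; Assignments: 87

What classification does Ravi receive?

Merit

Presentations: drop 51 → average of remaining 10 = 787/10 = 78.7
Assignments (87) > Term project (56), so Term project counts as 87.
Weighted total:
  Term project 87 × 0.26 = 22.62
  Fieldwork 92 × 0.18 = 16.56
  Presentations 78.7 × 0.32 = 25.184
  Participation 100 × 0.08 = 8
  Reading responses 48 × 0.05 = 2.4
  Assignments 87 × 0.11 = 9.57
Sum = 84.334
84.334 is ≥ 68.5 and < 88 → Merit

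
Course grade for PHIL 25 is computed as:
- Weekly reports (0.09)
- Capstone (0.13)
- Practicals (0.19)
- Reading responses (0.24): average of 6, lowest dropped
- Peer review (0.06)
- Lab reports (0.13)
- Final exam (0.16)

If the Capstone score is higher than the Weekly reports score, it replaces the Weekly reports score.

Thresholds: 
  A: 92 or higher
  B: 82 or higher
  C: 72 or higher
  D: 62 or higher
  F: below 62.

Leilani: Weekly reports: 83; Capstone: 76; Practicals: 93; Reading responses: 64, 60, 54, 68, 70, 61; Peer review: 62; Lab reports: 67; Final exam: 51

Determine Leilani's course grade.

D

Reading responses: drop 54 → average of remaining 5 = 323/5 = 64.6
Capstone (76) ≤ Weekly reports (83), so Weekly reports stays at 83.
Weighted total:
  Weekly reports 83 × 0.09 = 7.47
  Capstone 76 × 0.13 = 9.88
  Practicals 93 × 0.19 = 17.67
  Reading responses 64.6 × 0.24 = 15.504
  Peer review 62 × 0.06 = 3.72
  Lab reports 67 × 0.13 = 8.71
  Final exam 51 × 0.16 = 8.16
Sum = 71.114
71.114 is ≥ 62 and < 72 → D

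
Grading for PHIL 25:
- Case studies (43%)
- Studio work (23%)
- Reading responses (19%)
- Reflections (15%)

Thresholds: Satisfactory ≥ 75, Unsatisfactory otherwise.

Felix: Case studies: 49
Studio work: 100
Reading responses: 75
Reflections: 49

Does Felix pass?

Weighted total:
  Case studies 49 × 0.43 = 21.07
  Studio work 100 × 0.23 = 23
  Reading responses 75 × 0.19 = 14.25
  Reflections 49 × 0.15 = 7.35
Sum = 65.67
65.67 < 75 → Unsatisfactory

Unsatisfactory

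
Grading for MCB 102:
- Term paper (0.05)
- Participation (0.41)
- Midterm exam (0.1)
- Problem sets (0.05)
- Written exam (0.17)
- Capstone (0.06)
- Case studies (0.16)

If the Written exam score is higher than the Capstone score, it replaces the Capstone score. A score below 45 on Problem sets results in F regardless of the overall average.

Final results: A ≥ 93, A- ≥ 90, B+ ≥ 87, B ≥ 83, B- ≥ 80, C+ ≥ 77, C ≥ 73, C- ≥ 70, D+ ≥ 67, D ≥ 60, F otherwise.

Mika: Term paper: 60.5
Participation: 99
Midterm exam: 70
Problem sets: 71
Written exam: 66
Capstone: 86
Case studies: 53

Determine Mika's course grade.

Written exam (66) ≤ Capstone (86), so Capstone stays at 86.
Problem sets score 71 ≥ 45: minimum met.
Weighted total:
  Term paper 60.5 × 0.05 = 3.025
  Participation 99 × 0.41 = 40.59
  Midterm exam 70 × 0.1 = 7
  Problem sets 71 × 0.05 = 3.55
  Written exam 66 × 0.17 = 11.22
  Capstone 86 × 0.06 = 5.16
  Case studies 53 × 0.16 = 8.48
Sum = 79.025
79.025 is ≥ 77 and < 80 → C+

C+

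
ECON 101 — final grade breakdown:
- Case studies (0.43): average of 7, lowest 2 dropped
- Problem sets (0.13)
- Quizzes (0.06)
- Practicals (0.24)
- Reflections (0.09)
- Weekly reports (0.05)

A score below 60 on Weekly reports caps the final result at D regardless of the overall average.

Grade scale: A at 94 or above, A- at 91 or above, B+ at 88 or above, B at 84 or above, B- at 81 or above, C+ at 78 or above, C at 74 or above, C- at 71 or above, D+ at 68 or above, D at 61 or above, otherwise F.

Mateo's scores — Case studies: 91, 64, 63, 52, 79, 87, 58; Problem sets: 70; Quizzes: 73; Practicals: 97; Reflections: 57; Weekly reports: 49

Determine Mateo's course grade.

Case studies: drop 52, 58 → average of remaining 5 = 384/5 = 76.8
Weekly reports score 49 < 60: minimum not met.
Weighted total:
  Case studies 76.8 × 0.43 = 33.024
  Problem sets 70 × 0.13 = 9.1
  Quizzes 73 × 0.06 = 4.38
  Practicals 97 × 0.24 = 23.28
  Reflections 57 × 0.09 = 5.13
  Weekly reports 49 × 0.05 = 2.45
Sum = 77.364
77.364 would be C; cap at D applies → D.

D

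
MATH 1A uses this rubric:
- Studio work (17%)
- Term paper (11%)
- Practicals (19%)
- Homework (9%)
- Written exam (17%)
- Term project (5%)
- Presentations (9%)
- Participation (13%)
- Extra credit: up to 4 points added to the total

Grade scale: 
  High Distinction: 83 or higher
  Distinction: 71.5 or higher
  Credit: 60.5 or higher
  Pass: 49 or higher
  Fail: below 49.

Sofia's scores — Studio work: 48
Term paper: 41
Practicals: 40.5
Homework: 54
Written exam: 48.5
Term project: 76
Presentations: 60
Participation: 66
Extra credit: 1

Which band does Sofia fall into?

Weighted total:
  Studio work 48 × 0.17 = 8.16
  Term paper 41 × 0.11 = 4.51
  Practicals 40.5 × 0.19 = 7.695
  Homework 54 × 0.09 = 4.86
  Written exam 48.5 × 0.17 = 8.245
  Term project 76 × 0.05 = 3.8
  Presentations 60 × 0.09 = 5.4
  Participation 66 × 0.13 = 8.58
Sum = 51.25
Extra credit: 51.25 + 1 = 52.25
52.25 is ≥ 49 and < 60.5 → Pass

Pass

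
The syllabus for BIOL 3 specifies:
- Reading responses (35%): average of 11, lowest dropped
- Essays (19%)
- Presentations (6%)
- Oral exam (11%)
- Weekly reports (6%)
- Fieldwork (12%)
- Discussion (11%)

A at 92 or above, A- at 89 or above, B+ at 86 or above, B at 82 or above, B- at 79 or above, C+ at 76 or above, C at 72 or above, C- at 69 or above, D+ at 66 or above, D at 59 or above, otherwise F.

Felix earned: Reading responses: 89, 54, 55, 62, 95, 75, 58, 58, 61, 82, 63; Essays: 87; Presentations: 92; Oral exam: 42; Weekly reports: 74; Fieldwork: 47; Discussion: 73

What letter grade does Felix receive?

Reading responses: drop 54 → average of remaining 10 = 698/10 = 69.8
Weighted total:
  Reading responses 69.8 × 0.35 = 24.43
  Essays 87 × 0.19 = 16.53
  Presentations 92 × 0.06 = 5.52
  Oral exam 42 × 0.11 = 4.62
  Weekly reports 74 × 0.06 = 4.44
  Fieldwork 47 × 0.12 = 5.64
  Discussion 73 × 0.11 = 8.03
Sum = 69.21
69.21 is ≥ 69 and < 72 → C-

C-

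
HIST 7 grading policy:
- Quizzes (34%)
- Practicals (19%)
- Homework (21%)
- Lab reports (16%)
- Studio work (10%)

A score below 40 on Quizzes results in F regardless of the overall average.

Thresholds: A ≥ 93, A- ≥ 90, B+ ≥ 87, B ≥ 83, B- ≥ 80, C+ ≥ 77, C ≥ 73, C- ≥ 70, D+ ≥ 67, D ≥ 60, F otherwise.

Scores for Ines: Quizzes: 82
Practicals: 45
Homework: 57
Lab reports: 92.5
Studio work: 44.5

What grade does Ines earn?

Quizzes score 82 ≥ 40: minimum met.
Weighted total:
  Quizzes 82 × 0.34 = 27.88
  Practicals 45 × 0.19 = 8.55
  Homework 57 × 0.21 = 11.97
  Lab reports 92.5 × 0.16 = 14.8
  Studio work 44.5 × 0.1 = 4.45
Sum = 67.65
67.65 is ≥ 67 and < 70 → D+

D+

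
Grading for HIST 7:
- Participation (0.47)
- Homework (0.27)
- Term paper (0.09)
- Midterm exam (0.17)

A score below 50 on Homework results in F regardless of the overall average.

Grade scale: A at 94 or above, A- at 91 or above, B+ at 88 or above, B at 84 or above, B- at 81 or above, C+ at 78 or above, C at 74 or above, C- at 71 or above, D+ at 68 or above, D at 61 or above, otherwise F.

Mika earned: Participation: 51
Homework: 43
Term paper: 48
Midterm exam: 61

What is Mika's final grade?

F

Homework score 43 < 50: minimum not met.
Weighted total:
  Participation 51 × 0.47 = 23.97
  Homework 43 × 0.27 = 11.61
  Term paper 48 × 0.09 = 4.32
  Midterm exam 61 × 0.17 = 10.37
Sum = 50.27
Because the Homework minimum was not met, the result is F.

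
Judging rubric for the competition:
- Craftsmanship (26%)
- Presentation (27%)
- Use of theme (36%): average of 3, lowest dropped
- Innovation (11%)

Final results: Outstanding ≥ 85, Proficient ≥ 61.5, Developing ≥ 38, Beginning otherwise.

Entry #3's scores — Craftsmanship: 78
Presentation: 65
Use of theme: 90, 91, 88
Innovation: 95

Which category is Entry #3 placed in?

Proficient

Use of theme: drop 88 → average of remaining 2 = 181/2 = 90.5
Weighted total:
  Craftsmanship 78 × 0.26 = 20.28
  Presentation 65 × 0.27 = 17.55
  Use of theme 90.5 × 0.36 = 32.58
  Innovation 95 × 0.11 = 10.45
Sum = 80.86
80.86 is ≥ 61.5 and < 85 → Proficient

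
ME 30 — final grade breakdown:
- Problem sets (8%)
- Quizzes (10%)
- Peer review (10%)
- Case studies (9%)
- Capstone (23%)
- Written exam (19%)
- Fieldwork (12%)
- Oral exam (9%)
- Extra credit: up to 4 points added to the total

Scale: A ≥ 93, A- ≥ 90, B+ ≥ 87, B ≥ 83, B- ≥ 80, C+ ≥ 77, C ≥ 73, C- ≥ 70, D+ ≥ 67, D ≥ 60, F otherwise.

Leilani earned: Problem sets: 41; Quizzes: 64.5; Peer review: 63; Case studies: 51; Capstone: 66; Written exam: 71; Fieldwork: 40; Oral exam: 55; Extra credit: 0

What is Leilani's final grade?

F

Weighted total:
  Problem sets 41 × 0.08 = 3.28
  Quizzes 64.5 × 0.1 = 6.45
  Peer review 63 × 0.1 = 6.3
  Case studies 51 × 0.09 = 4.59
  Capstone 66 × 0.23 = 15.18
  Written exam 71 × 0.19 = 13.49
  Fieldwork 40 × 0.12 = 4.8
  Oral exam 55 × 0.09 = 4.95
Sum = 59.04
Extra credit: 59.04 + 0 = 59.04
59.04 < 60 → F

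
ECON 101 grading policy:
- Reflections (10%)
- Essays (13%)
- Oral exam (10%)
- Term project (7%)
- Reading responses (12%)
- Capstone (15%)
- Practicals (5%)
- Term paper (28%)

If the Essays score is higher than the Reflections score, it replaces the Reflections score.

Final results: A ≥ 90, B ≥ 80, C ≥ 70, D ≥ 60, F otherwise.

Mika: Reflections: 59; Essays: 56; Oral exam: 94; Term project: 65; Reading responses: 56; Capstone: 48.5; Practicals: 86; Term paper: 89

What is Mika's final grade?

C

Essays (56) ≤ Reflections (59), so Reflections stays at 59.
Weighted total:
  Reflections 59 × 0.1 = 5.9
  Essays 56 × 0.13 = 7.28
  Oral exam 94 × 0.1 = 9.4
  Term project 65 × 0.07 = 4.55
  Reading responses 56 × 0.12 = 6.72
  Capstone 48.5 × 0.15 = 7.275
  Practicals 86 × 0.05 = 4.3
  Term paper 89 × 0.28 = 24.92
Sum = 70.345
70.345 is ≥ 70 and < 80 → C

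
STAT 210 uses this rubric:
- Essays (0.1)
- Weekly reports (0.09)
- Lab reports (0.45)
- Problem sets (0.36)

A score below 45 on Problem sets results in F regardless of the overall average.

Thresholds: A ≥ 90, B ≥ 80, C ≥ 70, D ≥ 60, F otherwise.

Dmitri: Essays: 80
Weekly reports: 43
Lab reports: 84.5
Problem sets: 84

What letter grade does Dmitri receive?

B

Problem sets score 84 ≥ 45: minimum met.
Weighted total:
  Essays 80 × 0.1 = 8
  Weekly reports 43 × 0.09 = 3.87
  Lab reports 84.5 × 0.45 = 38.025
  Problem sets 84 × 0.36 = 30.24
Sum = 80.135
80.135 is ≥ 80 and < 90 → B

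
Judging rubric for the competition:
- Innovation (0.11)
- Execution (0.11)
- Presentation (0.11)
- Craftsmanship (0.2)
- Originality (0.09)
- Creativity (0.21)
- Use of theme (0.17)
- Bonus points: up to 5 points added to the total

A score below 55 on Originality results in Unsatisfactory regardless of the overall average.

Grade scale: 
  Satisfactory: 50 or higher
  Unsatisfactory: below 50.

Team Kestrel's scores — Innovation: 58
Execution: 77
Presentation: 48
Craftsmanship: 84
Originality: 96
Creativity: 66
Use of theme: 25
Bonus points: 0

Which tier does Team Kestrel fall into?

Satisfactory

Originality score 96 ≥ 55: minimum met.
Weighted total:
  Innovation 58 × 0.11 = 6.38
  Execution 77 × 0.11 = 8.47
  Presentation 48 × 0.11 = 5.28
  Craftsmanship 84 × 0.2 = 16.8
  Originality 96 × 0.09 = 8.64
  Creativity 66 × 0.21 = 13.86
  Use of theme 25 × 0.17 = 4.25
Sum = 63.68
Bonus points: 63.68 + 0 = 63.68
63.68 ≥ 50 → Satisfactory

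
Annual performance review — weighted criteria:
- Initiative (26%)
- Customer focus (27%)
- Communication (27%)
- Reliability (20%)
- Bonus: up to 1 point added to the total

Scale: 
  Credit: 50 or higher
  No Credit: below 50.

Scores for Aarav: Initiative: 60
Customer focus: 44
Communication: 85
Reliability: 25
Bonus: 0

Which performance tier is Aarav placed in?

Weighted total:
  Initiative 60 × 0.26 = 15.6
  Customer focus 44 × 0.27 = 11.88
  Communication 85 × 0.27 = 22.95
  Reliability 25 × 0.2 = 5
Sum = 55.43
Bonus: 55.43 + 0 = 55.43
55.43 ≥ 50 → Credit

Credit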